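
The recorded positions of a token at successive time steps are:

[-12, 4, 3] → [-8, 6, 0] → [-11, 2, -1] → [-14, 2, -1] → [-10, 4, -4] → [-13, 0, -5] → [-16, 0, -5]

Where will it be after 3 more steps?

Differencing gives [+4, +2, -3], [-3, -4, -1], [-3, +0, +0], [+4, +2, -3], [-3, -4, -1], [-3, +0, +0]. This is the pattern [+4, +2, -3], [-3, -4, -1], [-3, +0, +0] repeated.
step 7: apply [+4, +2, -3] → [-12, 2, -8]
step 8: apply [-3, -4, -1] → [-15, -2, -9]
step 9: apply [-3, +0, +0] → [-18, -2, -9]

[-18, -2, -9]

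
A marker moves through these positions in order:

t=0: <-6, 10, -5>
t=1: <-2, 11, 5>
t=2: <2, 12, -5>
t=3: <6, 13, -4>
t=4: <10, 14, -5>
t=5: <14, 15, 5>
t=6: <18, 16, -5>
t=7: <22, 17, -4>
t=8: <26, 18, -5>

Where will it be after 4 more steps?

<42, 22, -5>

The first coordinate changes by +4 each step, so at step 12 it is -6 + 12·(4) = 42.
The second coordinate changes by +1 each step, so at step 12 it is 10 + 12·(1) = 22.
The third coordinate repeats the cycle [-5, 5, -5, -4] with period 4; step 12 mod 4 = 0, giving -5.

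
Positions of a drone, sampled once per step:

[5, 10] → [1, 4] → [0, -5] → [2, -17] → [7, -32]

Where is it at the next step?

[15, -50]

Taking differences between consecutive positions: [-4, -6], [-1, -9], [+2, -12], [+5, -15]. These grow by [+3, -3] each step.
step 5: [7, -32] + [+8, -18] → [15, -50]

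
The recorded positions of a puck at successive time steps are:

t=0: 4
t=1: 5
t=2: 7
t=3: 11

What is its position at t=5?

35

Step-to-step displacements: +1, +2, +4; each is 2× the previous.
step 4: 11 + 8 → 19
step 5: 19 + 16 → 35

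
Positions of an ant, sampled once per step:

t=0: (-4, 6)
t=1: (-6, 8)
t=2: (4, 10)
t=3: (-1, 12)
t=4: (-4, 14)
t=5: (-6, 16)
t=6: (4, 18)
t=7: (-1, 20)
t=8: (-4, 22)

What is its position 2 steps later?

(4, 26)

The first coordinate repeats the cycle [-4, -6, 4, -1] with period 4; step 10 mod 4 = 2, giving 4.
The second coordinate changes by +2 each step, so at step 10 it is 6 + 10·(2) = 26.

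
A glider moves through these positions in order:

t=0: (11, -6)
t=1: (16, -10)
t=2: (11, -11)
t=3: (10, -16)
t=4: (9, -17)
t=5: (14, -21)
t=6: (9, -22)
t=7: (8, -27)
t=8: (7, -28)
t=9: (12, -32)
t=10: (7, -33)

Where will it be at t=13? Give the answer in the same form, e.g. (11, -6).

(10, -43)

Differencing gives (+5, -4), (-5, -1), (-1, -5), (-1, -1), (+5, -4), (-5, -1), (-1, -5), (-1, -1), (+5, -4), (-5, -1). This is the pattern (+5, -4), (-5, -1), (-1, -5), (-1, -1) repeated.
step 11: apply (-1, -5) → (6, -38)
step 12: apply (-1, -1) → (5, -39)
step 13: apply (+5, -4) → (10, -43)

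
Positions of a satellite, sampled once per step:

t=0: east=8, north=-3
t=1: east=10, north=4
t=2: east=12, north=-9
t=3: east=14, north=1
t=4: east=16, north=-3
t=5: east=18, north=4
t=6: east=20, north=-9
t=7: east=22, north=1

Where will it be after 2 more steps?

East: linear, +2 per step → 26 at step 9.
North: cycles through -3, 4, -9, 1 every 4 steps. Step 9 lands at position 1 of the cycle → 4.

east=26, north=4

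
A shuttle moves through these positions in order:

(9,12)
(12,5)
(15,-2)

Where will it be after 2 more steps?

The position changes by (+3,-7) every step.
step 3: (15,-2) + (+3,-7) → (18,-9)
step 4: (18,-9) + (+3,-7) → (21,-16)

(21,-16)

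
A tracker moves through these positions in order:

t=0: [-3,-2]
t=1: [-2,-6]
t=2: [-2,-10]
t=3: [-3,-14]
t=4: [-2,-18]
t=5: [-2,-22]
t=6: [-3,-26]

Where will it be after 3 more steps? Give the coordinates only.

[-3,-38]

The first coordinate repeats the cycle [-3, -2, -2] with period 3; step 9 mod 3 = 0, giving -3.
The second coordinate changes by -4 each step, so at step 9 it is -2 + 9·(-4) = -38.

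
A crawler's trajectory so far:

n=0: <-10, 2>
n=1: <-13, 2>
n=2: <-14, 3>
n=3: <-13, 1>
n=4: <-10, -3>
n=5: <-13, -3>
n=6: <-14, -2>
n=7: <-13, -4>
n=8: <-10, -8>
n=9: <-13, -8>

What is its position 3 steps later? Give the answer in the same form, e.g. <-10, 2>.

Step-to-step displacements: <-3, +0>, <-1, +1>, <+1, -2>, <+3, -4>, <-3, +0>, <-1, +1>, <+1, -2>, <+3, -4>, <-3, +0> — a repeating cycle of length 4.
step 10: apply <-1, +1> → <-14, -7>
step 11: apply <+1, -2> → <-13, -9>
step 12: apply <+3, -4> → <-10, -13>

<-10, -13>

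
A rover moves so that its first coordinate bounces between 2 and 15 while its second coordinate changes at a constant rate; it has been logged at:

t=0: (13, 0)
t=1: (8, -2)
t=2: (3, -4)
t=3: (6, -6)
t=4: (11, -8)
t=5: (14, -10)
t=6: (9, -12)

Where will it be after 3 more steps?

The first coordinate reflects between 2 and 15, moving 5 per step.
  step 7: 9 → 4
  step 8: 4 → 5
  step 9: 5 → 10
The second coordinate changes by -2 each step: at step 9 it is -18.

(10, -18)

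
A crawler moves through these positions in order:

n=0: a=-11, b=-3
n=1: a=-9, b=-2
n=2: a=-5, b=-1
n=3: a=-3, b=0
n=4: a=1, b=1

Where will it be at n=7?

Step-to-step displacements: (+2, +1), (+4, +1), (+2, +1), (+4, +1) — a repeating cycle of length 2.
step 5: apply (+2, +1) → a=3, b=2
step 6: apply (+4, +1) → a=7, b=3
step 7: apply (+2, +1) → a=9, b=4

a=9, b=4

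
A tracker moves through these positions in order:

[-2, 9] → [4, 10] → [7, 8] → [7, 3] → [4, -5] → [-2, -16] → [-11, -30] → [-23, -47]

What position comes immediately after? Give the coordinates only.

[-38, -67]

First differences are [+6, +1], [+3, -2], [+0, -5], [-3, -8], [-6, -11], [-9, -14], [-12, -17]; their common second difference is [-3, -3] (constant acceleration).
step 8: [-23, -47] + [-15, -20] → [-38, -67]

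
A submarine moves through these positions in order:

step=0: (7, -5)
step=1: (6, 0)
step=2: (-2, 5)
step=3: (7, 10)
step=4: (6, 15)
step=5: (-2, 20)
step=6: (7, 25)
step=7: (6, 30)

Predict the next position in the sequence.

The first coordinate repeats the cycle [7, 6, -2] with period 3; step 8 mod 3 = 2, giving -2.
The second coordinate changes by +5 each step, so at step 8 it is -5 + 8·(5) = 35.

(-2, 35)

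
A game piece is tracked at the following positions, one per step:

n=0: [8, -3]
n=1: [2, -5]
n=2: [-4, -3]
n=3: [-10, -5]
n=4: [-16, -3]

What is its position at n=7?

[-34, -5]

The first coordinate changes by -6 each step, so at step 7 it is 8 + 7·(-6) = -34.
The second coordinate repeats the cycle [-3, -5] with period 2; step 7 mod 2 = 1, giving -5.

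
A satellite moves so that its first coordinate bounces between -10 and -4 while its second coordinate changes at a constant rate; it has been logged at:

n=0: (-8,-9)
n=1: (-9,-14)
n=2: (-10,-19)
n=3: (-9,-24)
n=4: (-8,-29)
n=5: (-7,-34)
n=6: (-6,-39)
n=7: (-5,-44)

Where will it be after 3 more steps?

(-6,-59)

The first coordinate travels 1 per step and bounces off the walls at -10 and -4.
  step 8: -5 → -4
  step 9: -4 → -5
  step 10: -5 → -6
The second coordinate changes by -5 each step: at step 10 it is -59.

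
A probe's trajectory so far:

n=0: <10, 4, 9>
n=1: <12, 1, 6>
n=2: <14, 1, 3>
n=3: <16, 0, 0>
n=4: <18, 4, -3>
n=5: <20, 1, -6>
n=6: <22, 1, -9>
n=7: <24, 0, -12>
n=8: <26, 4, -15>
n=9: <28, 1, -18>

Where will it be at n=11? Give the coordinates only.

First: linear, +2 per step → 32 at step 11.
Second: cycles through 4, 1, 1, 0 every 4 steps. Step 11 lands at position 3 of the cycle → 0.
Third: linear, -3 per step → -24 at step 11.

<32, 0, -24>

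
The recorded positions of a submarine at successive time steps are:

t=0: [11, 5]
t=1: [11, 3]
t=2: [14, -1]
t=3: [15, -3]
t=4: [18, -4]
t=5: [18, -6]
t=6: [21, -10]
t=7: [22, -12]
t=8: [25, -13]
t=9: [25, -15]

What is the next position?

Differencing gives [+0, -2], [+3, -4], [+1, -2], [+3, -1], [+0, -2], [+3, -4], [+1, -2], [+3, -1], [+0, -2]. This is the pattern [+0, -2], [+3, -4], [+1, -2], [+3, -1] repeated.
step 10: apply [+3, -4] → [28, -19]

[28, -19]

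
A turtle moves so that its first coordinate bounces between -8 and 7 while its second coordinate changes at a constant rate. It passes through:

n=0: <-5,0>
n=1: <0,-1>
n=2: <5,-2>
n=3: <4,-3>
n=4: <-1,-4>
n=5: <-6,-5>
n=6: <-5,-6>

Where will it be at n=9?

<4,-9>

The first coordinate reflects between -8 and 7, moving 5 per step.
  step 7: -5 → 0
  step 8: 0 → 5
  step 9: 5 → 4
The second coordinate changes by -1 each step: at step 9 it is -9.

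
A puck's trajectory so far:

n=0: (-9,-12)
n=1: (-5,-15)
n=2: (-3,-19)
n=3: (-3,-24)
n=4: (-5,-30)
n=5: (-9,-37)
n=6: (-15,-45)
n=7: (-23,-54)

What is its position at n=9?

(-45,-75)

Successive displacements: (+4,-3), (+2,-4), (+0,-5), (-2,-6), (-4,-7), (-6,-8), (-8,-9) — each changes by (-2,-1).
step 8: (-23,-54) + (-10,-10) → (-33,-64)
step 9: (-33,-64) + (-12,-11) → (-45,-75)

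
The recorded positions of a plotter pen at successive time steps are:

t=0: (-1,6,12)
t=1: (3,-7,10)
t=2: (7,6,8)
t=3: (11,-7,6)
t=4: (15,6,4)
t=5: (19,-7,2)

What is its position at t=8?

(31,6,-4)

First: linear, +4 per step → 31 at step 8.
Second: cycles through 6, -7 every 2 steps. Step 8 lands at position 0 of the cycle → 6.
Third: linear, -2 per step → -4 at step 8.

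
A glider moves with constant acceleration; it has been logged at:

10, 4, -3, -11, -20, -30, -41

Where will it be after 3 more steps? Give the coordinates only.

Successive displacements: -6, -7, -8, -9, -10, -11 — each changes by -1.
step 7: -41 − 12 → -53
step 8: -53 − 13 → -66
step 9: -66 − 14 → -80

-80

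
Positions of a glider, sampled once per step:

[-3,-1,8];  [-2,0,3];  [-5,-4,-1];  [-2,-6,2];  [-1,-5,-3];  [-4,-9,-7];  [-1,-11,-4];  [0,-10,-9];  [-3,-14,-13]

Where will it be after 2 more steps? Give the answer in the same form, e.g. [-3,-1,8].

[1,-15,-15]

Step-to-step displacements: [+1,+1,-5], [-3,-4,-4], [+3,-2,+3], [+1,+1,-5], [-3,-4,-4], [+3,-2,+3], [+1,+1,-5], [-3,-4,-4] — a repeating cycle of length 3.
step 9: apply [+3,-2,+3] → [0,-16,-10]
step 10: apply [+1,+1,-5] → [1,-15,-15]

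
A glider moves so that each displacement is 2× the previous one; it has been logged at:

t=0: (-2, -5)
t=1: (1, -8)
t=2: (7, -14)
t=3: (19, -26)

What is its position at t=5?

(91, -98)

The jumps are (+3, -3), (+6, -6), (+12, -12) — a geometric progression with ratio 2.
step 4: (19, -26) + (+24, -24) → (43, -50)
step 5: (43, -50) + (+48, -48) → (91, -98)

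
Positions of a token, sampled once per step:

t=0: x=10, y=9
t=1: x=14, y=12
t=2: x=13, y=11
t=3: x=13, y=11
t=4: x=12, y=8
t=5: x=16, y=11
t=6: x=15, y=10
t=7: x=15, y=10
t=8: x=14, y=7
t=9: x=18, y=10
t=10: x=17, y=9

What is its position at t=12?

x=16, y=6

The moves between consecutive positions are (+4, +3), (-1, -1), (+0, +0), (-1, -3), (+4, +3), (-1, -1), (+0, +0), (-1, -3), (+4, +3), (-1, -1); they repeat the 4-cycle [(+4, +3), (-1, -1), (+0, +0), (-1, -3)].
step 11: apply (+0, +0) → x=17, y=9
step 12: apply (-1, -3) → x=16, y=6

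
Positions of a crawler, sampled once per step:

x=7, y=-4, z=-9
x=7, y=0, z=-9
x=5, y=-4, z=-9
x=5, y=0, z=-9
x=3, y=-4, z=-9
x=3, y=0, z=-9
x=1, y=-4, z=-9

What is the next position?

Differencing gives (+0, +4, +0), (-2, -4, +0), (+0, +4, +0), (-2, -4, +0), (+0, +4, +0), (-2, -4, +0). This is the pattern (+0, +4, +0), (-2, -4, +0) repeated.
step 7: apply (+0, +4, +0) → x=1, y=0, z=-9

x=1, y=0, z=-9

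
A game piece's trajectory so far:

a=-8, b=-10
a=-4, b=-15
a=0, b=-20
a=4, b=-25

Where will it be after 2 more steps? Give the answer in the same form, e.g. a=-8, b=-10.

a=12, b=-35

Constant displacement of (+4,-5) per step.
step 4: a=4, b=-25 + (+4,-5) → a=8, b=-30
step 5: a=8, b=-30 + (+4,-5) → a=12, b=-35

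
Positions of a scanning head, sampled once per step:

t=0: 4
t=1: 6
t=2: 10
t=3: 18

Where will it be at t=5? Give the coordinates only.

66

Consecutive displacements +2, +4, +8 scale by a factor of 2 each step.
step 4: 18 + 16 → 34
step 5: 34 + 32 → 66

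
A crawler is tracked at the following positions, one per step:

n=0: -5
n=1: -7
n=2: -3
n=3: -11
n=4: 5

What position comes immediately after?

Step-to-step displacements: -2, +4, -8, +16; each is -2× the previous.
step 5: 5 − 32 → -27

-27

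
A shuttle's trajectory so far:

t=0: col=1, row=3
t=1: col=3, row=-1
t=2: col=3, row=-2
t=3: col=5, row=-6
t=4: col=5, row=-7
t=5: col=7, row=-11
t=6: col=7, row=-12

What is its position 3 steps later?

col=11, row=-21

Step-to-step displacements: (+2, -4), (+0, -1), (+2, -4), (+0, -1), (+2, -4), (+0, -1) — a repeating cycle of length 2.
step 7: apply (+2, -4) → col=9, row=-16
step 8: apply (+0, -1) → col=9, row=-17
step 9: apply (+2, -4) → col=11, row=-21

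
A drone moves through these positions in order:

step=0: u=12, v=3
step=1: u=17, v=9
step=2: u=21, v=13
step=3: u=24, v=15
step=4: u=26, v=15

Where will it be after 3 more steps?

First differences are (+5,+6), (+4,+4), (+3,+2), (+2,+0); their common second difference is (-1,-2) (constant acceleration).
step 5: u=26, v=15 + (+1,-2) → u=27, v=13
step 6: u=27, v=13 + (+0,-4) → u=27, v=9
step 7: u=27, v=9 + (-1,-6) → u=26, v=3

u=26, v=3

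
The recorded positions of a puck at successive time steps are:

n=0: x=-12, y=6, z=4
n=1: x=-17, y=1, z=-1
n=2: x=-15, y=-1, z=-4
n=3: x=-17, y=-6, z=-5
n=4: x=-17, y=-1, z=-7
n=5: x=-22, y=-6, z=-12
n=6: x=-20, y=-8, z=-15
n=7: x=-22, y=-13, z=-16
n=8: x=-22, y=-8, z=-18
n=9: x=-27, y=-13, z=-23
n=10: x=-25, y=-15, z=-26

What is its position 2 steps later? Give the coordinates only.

Step-to-step displacements: (-5,-5,-5), (+2,-2,-3), (-2,-5,-1), (+0,+5,-2), (-5,-5,-5), (+2,-2,-3), (-2,-5,-1), (+0,+5,-2), (-5,-5,-5), (+2,-2,-3) — a repeating cycle of length 4.
step 11: apply (-2,-5,-1) → x=-27, y=-20, z=-27
step 12: apply (+0,+5,-2) → x=-27, y=-15, z=-29

x=-27, y=-15, z=-29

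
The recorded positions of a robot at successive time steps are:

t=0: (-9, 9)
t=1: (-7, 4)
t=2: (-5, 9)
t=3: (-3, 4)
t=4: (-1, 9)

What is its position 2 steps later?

First: linear, +2 per step → 3 at step 6.
Second: cycles through 9, 4 every 2 steps. Step 6 lands at position 0 of the cycle → 9.

(3, 9)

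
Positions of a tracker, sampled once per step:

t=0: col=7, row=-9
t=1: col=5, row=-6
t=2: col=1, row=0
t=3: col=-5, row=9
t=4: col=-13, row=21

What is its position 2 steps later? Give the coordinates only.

Taking differences between consecutive positions: (-2, +3), (-4, +6), (-6, +9), (-8, +12). These grow by (-2, +3) each step.
step 5: col=-13, row=21 + (-10, +15) → col=-23, row=36
step 6: col=-23, row=36 + (-12, +18) → col=-35, row=54

col=-35, row=54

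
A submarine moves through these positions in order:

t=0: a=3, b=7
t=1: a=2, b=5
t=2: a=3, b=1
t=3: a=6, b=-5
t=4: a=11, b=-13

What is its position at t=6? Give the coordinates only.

Successive displacements: (-1,-2), (+1,-4), (+3,-6), (+5,-8) — each changes by (+2,-2).
step 5: a=11, b=-13 + (+7,-10) → a=18, b=-23
step 6: a=18, b=-23 + (+9,-12) → a=27, b=-35

a=27, b=-35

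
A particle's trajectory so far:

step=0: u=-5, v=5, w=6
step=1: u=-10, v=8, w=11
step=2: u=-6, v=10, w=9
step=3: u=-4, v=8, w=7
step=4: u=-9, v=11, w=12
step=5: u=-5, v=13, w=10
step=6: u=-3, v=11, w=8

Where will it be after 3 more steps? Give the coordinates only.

The moves between consecutive positions are (-5,+3,+5), (+4,+2,-2), (+2,-2,-2), (-5,+3,+5), (+4,+2,-2), (+2,-2,-2); they repeat the 3-cycle [(-5,+3,+5), (+4,+2,-2), (+2,-2,-2)].
step 7: apply (-5,+3,+5) → u=-8, v=14, w=13
step 8: apply (+4,+2,-2) → u=-4, v=16, w=11
step 9: apply (+2,-2,-2) → u=-2, v=14, w=9

u=-2, v=14, w=9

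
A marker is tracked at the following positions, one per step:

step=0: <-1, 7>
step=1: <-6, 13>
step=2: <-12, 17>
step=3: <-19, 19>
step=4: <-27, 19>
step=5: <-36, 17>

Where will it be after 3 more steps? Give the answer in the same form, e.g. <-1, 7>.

<-69, -1>

First differences are <-5, +6>, <-6, +4>, <-7, +2>, <-8, +0>, <-9, -2>; their common second difference is <-1, -2> (constant acceleration).
step 6: <-36, 17> + <-10, -4> → <-46, 13>
step 7: <-46, 13> + <-11, -6> → <-57, 7>
step 8: <-57, 7> + <-12, -8> → <-69, -1>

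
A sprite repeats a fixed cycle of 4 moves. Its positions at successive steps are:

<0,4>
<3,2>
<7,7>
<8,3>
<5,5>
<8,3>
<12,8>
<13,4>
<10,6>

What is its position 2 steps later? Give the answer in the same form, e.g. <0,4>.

Step-to-step displacements: <+3,-2>, <+4,+5>, <+1,-4>, <-3,+2>, <+3,-2>, <+4,+5>, <+1,-4>, <-3,+2> — a repeating cycle of length 4.
step 9: apply <+3,-2> → <13,4>
step 10: apply <+4,+5> → <17,9>

<17,9>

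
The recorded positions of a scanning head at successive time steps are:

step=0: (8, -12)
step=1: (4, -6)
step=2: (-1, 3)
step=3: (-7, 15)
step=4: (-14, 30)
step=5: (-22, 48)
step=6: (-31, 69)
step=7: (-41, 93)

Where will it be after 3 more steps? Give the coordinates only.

First differences are (-4, +6), (-5, +9), (-6, +12), (-7, +15), (-8, +18), (-9, +21), (-10, +24); their common second difference is (-1, +3) (constant acceleration).
step 8: (-41, 93) + (-11, +27) → (-52, 120)
step 9: (-52, 120) + (-12, +30) → (-64, 150)
step 10: (-64, 150) + (-13, +33) → (-77, 183)

(-77, 183)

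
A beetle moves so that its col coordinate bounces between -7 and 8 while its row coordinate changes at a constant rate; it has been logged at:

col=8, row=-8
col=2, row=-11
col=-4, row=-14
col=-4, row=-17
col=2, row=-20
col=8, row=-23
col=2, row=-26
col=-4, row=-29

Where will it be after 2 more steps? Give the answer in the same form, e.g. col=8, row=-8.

The col coordinate travels 6 per step and bounces off the walls at -7 and 8.
  step 8: -4 → -4
  step 9: -4 → 2
The row coordinate changes by -3 each step: at step 9 it is -35.

col=2, row=-35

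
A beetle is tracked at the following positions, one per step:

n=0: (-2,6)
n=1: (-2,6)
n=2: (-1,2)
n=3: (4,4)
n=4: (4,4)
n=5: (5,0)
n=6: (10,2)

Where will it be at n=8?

Step-to-step displacements: (+0,+0), (+1,-4), (+5,+2), (+0,+0), (+1,-4), (+5,+2) — a repeating cycle of length 3.
step 7: apply (+0,+0) → (10,2)
step 8: apply (+1,-4) → (11,-2)

(11,-2)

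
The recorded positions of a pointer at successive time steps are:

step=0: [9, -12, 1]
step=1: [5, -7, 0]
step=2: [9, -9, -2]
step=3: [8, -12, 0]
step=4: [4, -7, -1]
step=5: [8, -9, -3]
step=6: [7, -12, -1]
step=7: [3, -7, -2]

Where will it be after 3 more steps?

[2, -7, -3]

Step-to-step displacements: [-4, +5, -1], [+4, -2, -2], [-1, -3, +2], [-4, +5, -1], [+4, -2, -2], [-1, -3, +2], [-4, +5, -1] — a repeating cycle of length 3.
step 8: apply [+4, -2, -2] → [7, -9, -4]
step 9: apply [-1, -3, +2] → [6, -12, -2]
step 10: apply [-4, +5, -1] → [2, -7, -3]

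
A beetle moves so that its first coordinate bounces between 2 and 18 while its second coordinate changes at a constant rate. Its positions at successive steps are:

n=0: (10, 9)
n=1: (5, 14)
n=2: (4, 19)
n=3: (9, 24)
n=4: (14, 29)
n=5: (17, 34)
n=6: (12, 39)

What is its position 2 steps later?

The first coordinate reflects between 2 and 18, moving 5 per step.
  step 7: 12 → 7
  step 8: 7 → 2
The second coordinate changes by +5 each step: at step 8 it is 49.

(2, 49)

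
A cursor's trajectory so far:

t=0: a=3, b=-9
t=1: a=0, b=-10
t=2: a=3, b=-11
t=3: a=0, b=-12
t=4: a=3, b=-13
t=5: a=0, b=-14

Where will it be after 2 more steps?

The a coordinate repeats the cycle [3, 0] with period 2; step 7 mod 2 = 1, giving 0.
The b coordinate changes by -1 each step, so at step 7 it is -9 + 7·(-1) = -16.

a=0, b=-16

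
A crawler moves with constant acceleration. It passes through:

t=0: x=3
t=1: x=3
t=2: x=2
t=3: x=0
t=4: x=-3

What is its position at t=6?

x=-12

Taking differences between consecutive positions: +0, -1, -2, -3. These grow by -1 each step.
step 5: -3 − 4 → x=-7
step 6: -7 − 5 → x=-12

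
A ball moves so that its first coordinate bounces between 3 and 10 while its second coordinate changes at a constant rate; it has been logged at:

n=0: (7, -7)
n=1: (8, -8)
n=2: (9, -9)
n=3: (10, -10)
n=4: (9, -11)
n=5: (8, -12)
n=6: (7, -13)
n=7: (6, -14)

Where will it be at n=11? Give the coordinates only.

The first coordinate reflects between 3 and 10, moving 1 per step.
  step 8: 6 → 5
  step 9: 5 → 4
  step 10: 4 → 3
  step 11: 3 → 4
The second coordinate changes by -1 each step: at step 11 it is -18.

(4, -18)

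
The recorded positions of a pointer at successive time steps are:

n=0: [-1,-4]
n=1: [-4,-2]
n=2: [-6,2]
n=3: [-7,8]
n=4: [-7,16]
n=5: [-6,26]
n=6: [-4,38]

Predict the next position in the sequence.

Successive displacements: [-3,+2], [-2,+4], [-1,+6], [+0,+8], [+1,+10], [+2,+12] — each changes by [+1,+2].
step 7: [-4,38] + [+3,+14] → [-1,52]

[-1,52]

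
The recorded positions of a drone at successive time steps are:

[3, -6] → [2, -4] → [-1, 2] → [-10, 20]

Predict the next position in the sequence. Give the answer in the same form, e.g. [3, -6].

[-37, 74]

The jumps are [-1, +2], [-3, +6], [-9, +18] — a geometric progression with ratio 3.
step 4: [-10, 20] + [-27, +54] → [-37, 74]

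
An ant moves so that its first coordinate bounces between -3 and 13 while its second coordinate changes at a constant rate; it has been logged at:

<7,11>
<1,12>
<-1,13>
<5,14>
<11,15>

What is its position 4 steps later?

<3,19>

The first coordinate travels 6 per step and bounces off the walls at -3 and 13.
  step 5: 11 → 9
  step 6: 9 → 3
  step 7: 3 → -3
  step 8: -3 → 3
The second coordinate changes by +1 each step: at step 8 it is 19.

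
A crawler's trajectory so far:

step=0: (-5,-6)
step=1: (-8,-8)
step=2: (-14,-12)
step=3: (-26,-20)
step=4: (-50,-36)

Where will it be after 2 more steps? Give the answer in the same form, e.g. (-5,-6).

(-194,-132)

The jumps are (-3,-2), (-6,-4), (-12,-8), (-24,-16) — a geometric progression with ratio 2.
step 5: (-50,-36) + (-48,-32) → (-98,-68)
step 6: (-98,-68) + (-96,-64) → (-194,-132)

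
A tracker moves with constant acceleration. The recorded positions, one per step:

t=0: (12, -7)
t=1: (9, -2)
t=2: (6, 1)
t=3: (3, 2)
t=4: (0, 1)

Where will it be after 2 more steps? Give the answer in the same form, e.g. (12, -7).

(-6, -7)

Successive displacements: (-3, +5), (-3, +3), (-3, +1), (-3, -1) — each changes by (+0, -2).
step 5: (0, 1) + (-3, -3) → (-3, -2)
step 6: (-3, -2) + (-3, -5) → (-6, -7)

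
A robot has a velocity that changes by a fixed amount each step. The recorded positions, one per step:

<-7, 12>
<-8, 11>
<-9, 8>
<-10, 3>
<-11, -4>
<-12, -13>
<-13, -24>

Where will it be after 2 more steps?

Taking differences between consecutive positions: <-1, -1>, <-1, -3>, <-1, -5>, <-1, -7>, <-1, -9>, <-1, -11>. These grow by <+0, -2> each step.
step 7: <-13, -24> + <-1, -13> → <-14, -37>
step 8: <-14, -37> + <-1, -15> → <-15, -52>

<-15, -52>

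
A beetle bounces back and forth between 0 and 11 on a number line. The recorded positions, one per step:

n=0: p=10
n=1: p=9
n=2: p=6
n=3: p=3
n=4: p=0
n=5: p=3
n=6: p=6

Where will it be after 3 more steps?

p=7

The value travels 3 per step and bounces off the walls at 0 and 11.
  step 7: 6 → 9
  step 8: 9 → 10
  step 9: 10 → 7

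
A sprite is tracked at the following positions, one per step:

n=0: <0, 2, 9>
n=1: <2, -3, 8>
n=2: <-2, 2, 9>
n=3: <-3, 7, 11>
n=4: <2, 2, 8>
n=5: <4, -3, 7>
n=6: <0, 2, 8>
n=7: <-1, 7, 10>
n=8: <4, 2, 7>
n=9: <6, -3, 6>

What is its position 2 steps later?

<1, 7, 9>

The moves between consecutive positions are <+2, -5, -1>, <-4, +5, +1>, <-1, +5, +2>, <+5, -5, -3>, <+2, -5, -1>, <-4, +5, +1>, <-1, +5, +2>, <+5, -5, -3>, <+2, -5, -1>; they repeat the 4-cycle [<+2, -5, -1>, <-4, +5, +1>, <-1, +5, +2>, <+5, -5, -3>].
step 10: apply <-4, +5, +1> → <2, 2, 7>
step 11: apply <-1, +5, +2> → <1, 7, 9>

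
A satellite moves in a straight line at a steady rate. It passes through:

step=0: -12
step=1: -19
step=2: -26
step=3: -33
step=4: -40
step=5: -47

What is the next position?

The position changes by -7 every step.
step 6: -47 − 7 → -54

-54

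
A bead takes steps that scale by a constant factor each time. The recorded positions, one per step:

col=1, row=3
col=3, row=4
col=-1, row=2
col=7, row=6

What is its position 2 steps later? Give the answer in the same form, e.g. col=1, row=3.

Step-to-step displacements: (+2,+1), (-4,-2), (+8,+4); each is -2× the previous.
step 4: col=7, row=6 + (-16,-8) → col=-9, row=-2
step 5: col=-9, row=-2 + (+32,+16) → col=23, row=14

col=23, row=14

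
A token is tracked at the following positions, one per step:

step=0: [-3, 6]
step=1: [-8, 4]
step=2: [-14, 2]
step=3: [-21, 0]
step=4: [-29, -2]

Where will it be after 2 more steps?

Taking differences between consecutive positions: [-5, -2], [-6, -2], [-7, -2], [-8, -2]. These grow by [-1, +0] each step.
step 5: [-29, -2] + [-9, -2] → [-38, -4]
step 6: [-38, -4] + [-10, -2] → [-48, -6]

[-48, -6]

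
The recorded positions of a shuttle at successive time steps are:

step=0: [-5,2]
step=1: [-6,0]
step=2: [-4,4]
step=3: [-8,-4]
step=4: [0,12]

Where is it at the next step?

[-16,-20]

Step-to-step displacements: [-1,-2], [+2,+4], [-4,-8], [+8,+16]; each is -2× the previous.
step 5: [0,12] + [-16,-32] → [-16,-20]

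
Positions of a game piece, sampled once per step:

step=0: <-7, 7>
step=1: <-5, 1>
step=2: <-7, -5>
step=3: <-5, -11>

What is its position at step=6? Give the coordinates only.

First: cycles through -7, -5 every 2 steps. Step 6 lands at position 0 of the cycle → -7.
Second: linear, -6 per step → -29 at step 6.

<-7, -29>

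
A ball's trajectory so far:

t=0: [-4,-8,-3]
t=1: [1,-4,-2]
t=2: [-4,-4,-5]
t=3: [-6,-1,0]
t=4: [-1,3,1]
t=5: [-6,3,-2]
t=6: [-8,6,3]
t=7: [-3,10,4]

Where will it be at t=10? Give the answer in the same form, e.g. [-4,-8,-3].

Step-to-step displacements: [+5,+4,+1], [-5,+0,-3], [-2,+3,+5], [+5,+4,+1], [-5,+0,-3], [-2,+3,+5], [+5,+4,+1] — a repeating cycle of length 3.
step 8: apply [-5,+0,-3] → [-8,10,1]
step 9: apply [-2,+3,+5] → [-10,13,6]
step 10: apply [+5,+4,+1] → [-5,17,7]

[-5,17,7]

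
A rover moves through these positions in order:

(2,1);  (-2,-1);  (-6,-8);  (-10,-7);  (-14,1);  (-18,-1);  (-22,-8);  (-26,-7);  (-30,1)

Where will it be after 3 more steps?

(-42,-7)

First: linear, -4 per step → -42 at step 11.
Second: cycles through 1, -1, -8, -7 every 4 steps. Step 11 lands at position 3 of the cycle → -7.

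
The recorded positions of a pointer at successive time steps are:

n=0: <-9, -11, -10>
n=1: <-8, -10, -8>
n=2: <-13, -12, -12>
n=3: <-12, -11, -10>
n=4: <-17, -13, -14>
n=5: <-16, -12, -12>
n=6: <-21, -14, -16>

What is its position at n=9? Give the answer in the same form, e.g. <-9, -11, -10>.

Differencing gives <+1, +1, +2>, <-5, -2, -4>, <+1, +1, +2>, <-5, -2, -4>, <+1, +1, +2>, <-5, -2, -4>. This is the pattern <+1, +1, +2>, <-5, -2, -4> repeated.
step 7: apply <+1, +1, +2> → <-20, -13, -14>
step 8: apply <-5, -2, -4> → <-25, -15, -18>
step 9: apply <+1, +1, +2> → <-24, -14, -16>

<-24, -14, -16>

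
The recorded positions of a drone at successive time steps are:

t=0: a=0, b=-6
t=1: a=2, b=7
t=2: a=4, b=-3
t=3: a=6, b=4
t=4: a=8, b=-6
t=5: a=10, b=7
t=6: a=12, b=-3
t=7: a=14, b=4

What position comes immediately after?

a=16, b=-6

The a coordinate changes by +2 each step, so at step 8 it is 0 + 8·(2) = 16.
The b coordinate repeats the cycle [-6, 7, -3, 4] with period 4; step 8 mod 4 = 0, giving -6.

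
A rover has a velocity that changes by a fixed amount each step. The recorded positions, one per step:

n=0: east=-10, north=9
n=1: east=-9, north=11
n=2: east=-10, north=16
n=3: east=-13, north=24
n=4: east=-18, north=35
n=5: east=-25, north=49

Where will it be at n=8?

First differences are (+1, +2), (-1, +5), (-3, +8), (-5, +11), (-7, +14); their common second difference is (-2, +3) (constant acceleration).
step 6: east=-25, north=49 + (-9, +17) → east=-34, north=66
step 7: east=-34, north=66 + (-11, +20) → east=-45, north=86
step 8: east=-45, north=86 + (-13, +23) → east=-58, north=109

east=-58, north=109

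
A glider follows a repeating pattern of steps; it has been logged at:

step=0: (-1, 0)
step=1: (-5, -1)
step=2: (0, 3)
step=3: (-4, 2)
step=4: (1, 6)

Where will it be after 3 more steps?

(-2, 8)

The moves between consecutive positions are (-4, -1), (+5, +4), (-4, -1), (+5, +4); they repeat the 2-cycle [(-4, -1), (+5, +4)].
step 5: apply (-4, -1) → (-3, 5)
step 6: apply (+5, +4) → (2, 9)
step 7: apply (-4, -1) → (-2, 8)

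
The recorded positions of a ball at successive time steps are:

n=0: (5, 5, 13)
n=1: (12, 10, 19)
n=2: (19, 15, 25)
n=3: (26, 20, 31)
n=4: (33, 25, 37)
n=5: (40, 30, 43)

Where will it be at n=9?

(68, 50, 67)

The position changes by (+7, +5, +6) every step.
step 6: (40, 30, 43) + (+7, +5, +6) → (47, 35, 49)
step 7: (47, 35, 49) + (+7, +5, +6) → (54, 40, 55)
step 8: (54, 40, 55) + (+7, +5, +6) → (61, 45, 61)
step 9: (61, 45, 61) + (+7, +5, +6) → (68, 50, 67)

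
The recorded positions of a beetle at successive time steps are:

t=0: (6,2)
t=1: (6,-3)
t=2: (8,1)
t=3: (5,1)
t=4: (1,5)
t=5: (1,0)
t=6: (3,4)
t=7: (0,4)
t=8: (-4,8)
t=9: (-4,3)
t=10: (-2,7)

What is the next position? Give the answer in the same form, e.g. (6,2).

(-5,7)

Differencing gives (+0,-5), (+2,+4), (-3,+0), (-4,+4), (+0,-5), (+2,+4), (-3,+0), (-4,+4), (+0,-5), (+2,+4). This is the pattern (+0,-5), (+2,+4), (-3,+0), (-4,+4) repeated.
step 11: apply (-3,+0) → (-5,7)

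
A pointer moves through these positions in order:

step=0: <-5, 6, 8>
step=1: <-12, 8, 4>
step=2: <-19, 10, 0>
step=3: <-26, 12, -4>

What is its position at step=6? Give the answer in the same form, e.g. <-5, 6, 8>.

Each step adds <-7, +2, -4> to the position.
step 4: <-26, 12, -4> + <-7, +2, -4> → <-33, 14, -8>
step 5: <-33, 14, -8> + <-7, +2, -4> → <-40, 16, -12>
step 6: <-40, 16, -12> + <-7, +2, -4> → <-47, 18, -16>

<-47, 18, -16>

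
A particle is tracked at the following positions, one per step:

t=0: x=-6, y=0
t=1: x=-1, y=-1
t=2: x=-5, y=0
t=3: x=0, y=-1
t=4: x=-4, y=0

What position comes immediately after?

The moves between consecutive positions are (+5, -1), (-4, +1), (+5, -1), (-4, +1); they repeat the 2-cycle [(+5, -1), (-4, +1)].
step 5: apply (+5, -1) → x=1, y=-1

x=1, y=-1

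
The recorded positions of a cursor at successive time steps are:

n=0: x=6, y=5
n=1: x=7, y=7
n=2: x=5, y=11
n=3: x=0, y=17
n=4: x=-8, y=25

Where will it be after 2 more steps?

x=-33, y=47

First differences are (+1, +2), (-2, +4), (-5, +6), (-8, +8); their common second difference is (-3, +2) (constant acceleration).
step 5: x=-8, y=25 + (-11, +10) → x=-19, y=35
step 6: x=-19, y=35 + (-14, +12) → x=-33, y=47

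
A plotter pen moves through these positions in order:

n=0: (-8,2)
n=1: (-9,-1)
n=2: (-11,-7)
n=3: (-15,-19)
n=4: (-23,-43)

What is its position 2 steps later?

The jumps are (-1,-3), (-2,-6), (-4,-12), (-8,-24) — a geometric progression with ratio 2.
step 5: (-23,-43) + (-16,-48) → (-39,-91)
step 6: (-39,-91) + (-32,-96) → (-71,-187)

(-71,-187)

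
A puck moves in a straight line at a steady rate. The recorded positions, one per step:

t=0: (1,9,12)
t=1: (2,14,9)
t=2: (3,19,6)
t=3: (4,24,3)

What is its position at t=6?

(7,39,-6)

Constant displacement of (+1,+5,-3) per step.
step 4: (4,24,3) + (+1,+5,-3) → (5,29,0)
step 5: (5,29,0) + (+1,+5,-3) → (6,34,-3)
step 6: (6,34,-3) + (+1,+5,-3) → (7,39,-6)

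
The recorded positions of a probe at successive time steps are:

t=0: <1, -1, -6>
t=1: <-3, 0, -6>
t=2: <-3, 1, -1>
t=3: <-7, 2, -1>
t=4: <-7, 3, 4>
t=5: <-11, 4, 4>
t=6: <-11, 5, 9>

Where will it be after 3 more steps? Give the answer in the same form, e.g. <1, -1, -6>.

<-19, 8, 14>

Step-to-step displacements: <-4, +1, +0>, <+0, +1, +5>, <-4, +1, +0>, <+0, +1, +5>, <-4, +1, +0>, <+0, +1, +5> — a repeating cycle of length 2.
step 7: apply <-4, +1, +0> → <-15, 6, 9>
step 8: apply <+0, +1, +5> → <-15, 7, 14>
step 9: apply <-4, +1, +0> → <-19, 8, 14>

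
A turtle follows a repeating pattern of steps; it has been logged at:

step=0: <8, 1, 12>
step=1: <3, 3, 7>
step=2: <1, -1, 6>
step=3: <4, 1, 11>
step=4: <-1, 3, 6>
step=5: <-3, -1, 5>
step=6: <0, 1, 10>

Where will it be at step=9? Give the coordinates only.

<-4, 1, 9>

Differencing gives <-5, +2, -5>, <-2, -4, -1>, <+3, +2, +5>, <-5, +2, -5>, <-2, -4, -1>, <+3, +2, +5>. This is the pattern <-5, +2, -5>, <-2, -4, -1>, <+3, +2, +5> repeated.
step 7: apply <-5, +2, -5> → <-5, 3, 5>
step 8: apply <-2, -4, -1> → <-7, -1, 4>
step 9: apply <+3, +2, +5> → <-4, 1, 9>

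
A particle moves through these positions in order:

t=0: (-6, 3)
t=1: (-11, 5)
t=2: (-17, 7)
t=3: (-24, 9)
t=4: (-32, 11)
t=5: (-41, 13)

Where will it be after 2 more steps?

(-62, 17)

Successive displacements: (-5, +2), (-6, +2), (-7, +2), (-8, +2), (-9, +2) — each changes by (-1, +0).
step 6: (-41, 13) + (-10, +2) → (-51, 15)
step 7: (-51, 15) + (-11, +2) → (-62, 17)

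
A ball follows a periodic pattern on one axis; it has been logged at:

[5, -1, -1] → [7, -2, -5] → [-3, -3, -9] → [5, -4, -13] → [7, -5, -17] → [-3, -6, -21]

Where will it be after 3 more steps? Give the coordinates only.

The first coordinate repeats the cycle [5, 7, -3] with period 3; step 8 mod 3 = 2, giving -3.
The second coordinate changes by -1 each step, so at step 8 it is -1 + 8·(-1) = -9.
The third coordinate changes by -4 each step, so at step 8 it is -1 + 8·(-4) = -33.

[-3, -9, -33]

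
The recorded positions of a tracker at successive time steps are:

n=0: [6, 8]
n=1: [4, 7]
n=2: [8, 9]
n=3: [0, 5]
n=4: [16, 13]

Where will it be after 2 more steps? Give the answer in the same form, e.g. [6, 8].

[48, 29]

Step-to-step displacements: [-2, -1], [+4, +2], [-8, -4], [+16, +8]; each is -2× the previous.
step 5: [16, 13] + [-32, -16] → [-16, -3]
step 6: [-16, -3] + [+64, +32] → [48, 29]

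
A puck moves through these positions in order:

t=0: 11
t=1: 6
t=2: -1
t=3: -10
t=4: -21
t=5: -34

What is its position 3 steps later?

-85

First differences are -5, -7, -9, -11, -13; their common second difference is -2 (constant acceleration).
step 6: -34 − 15 → -49
step 7: -49 − 17 → -66
step 8: -66 − 19 → -85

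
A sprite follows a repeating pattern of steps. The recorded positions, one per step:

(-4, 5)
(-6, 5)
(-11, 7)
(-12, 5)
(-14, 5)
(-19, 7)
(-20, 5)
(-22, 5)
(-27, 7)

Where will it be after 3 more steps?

Differencing gives (-2, +0), (-5, +2), (-1, -2), (-2, +0), (-5, +2), (-1, -2), (-2, +0), (-5, +2). This is the pattern (-2, +0), (-5, +2), (-1, -2) repeated.
step 9: apply (-1, -2) → (-28, 5)
step 10: apply (-2, +0) → (-30, 5)
step 11: apply (-5, +2) → (-35, 7)

(-35, 7)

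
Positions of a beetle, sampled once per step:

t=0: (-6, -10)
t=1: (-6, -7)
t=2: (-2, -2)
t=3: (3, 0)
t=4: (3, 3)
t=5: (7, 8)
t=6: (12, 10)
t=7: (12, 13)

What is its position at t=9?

(21, 20)

The moves between consecutive positions are (+0, +3), (+4, +5), (+5, +2), (+0, +3), (+4, +5), (+5, +2), (+0, +3); they repeat the 3-cycle [(+0, +3), (+4, +5), (+5, +2)].
step 8: apply (+4, +5) → (16, 18)
step 9: apply (+5, +2) → (21, 20)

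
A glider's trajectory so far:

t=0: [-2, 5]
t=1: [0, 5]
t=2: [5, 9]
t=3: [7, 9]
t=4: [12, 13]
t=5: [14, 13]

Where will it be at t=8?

Differencing gives [+2, +0], [+5, +4], [+2, +0], [+5, +4], [+2, +0]. This is the pattern [+2, +0], [+5, +4] repeated.
step 6: apply [+5, +4] → [19, 17]
step 7: apply [+2, +0] → [21, 17]
step 8: apply [+5, +4] → [26, 21]

[26, 21]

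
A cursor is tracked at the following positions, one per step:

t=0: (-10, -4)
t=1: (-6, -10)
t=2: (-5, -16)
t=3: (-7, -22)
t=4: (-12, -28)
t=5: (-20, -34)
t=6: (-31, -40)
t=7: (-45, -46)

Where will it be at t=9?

(-82, -58)

Taking differences between consecutive positions: (+4, -6), (+1, -6), (-2, -6), (-5, -6), (-8, -6), (-11, -6), (-14, -6). These grow by (-3, +0) each step.
step 8: (-45, -46) + (-17, -6) → (-62, -52)
step 9: (-62, -52) + (-20, -6) → (-82, -58)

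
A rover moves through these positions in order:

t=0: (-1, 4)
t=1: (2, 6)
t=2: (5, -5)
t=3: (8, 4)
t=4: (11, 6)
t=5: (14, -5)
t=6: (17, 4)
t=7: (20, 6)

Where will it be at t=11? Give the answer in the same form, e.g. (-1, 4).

The first coordinate changes by +3 each step, so at step 11 it is -1 + 11·(3) = 32.
The second coordinate repeats the cycle [4, 6, -5] with period 3; step 11 mod 3 = 2, giving -5.

(32, -5)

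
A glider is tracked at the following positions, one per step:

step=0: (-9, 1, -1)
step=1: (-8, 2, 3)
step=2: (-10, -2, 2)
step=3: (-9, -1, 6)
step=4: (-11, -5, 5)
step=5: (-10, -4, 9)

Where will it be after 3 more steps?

(-13, -11, 11)

The moves between consecutive positions are (+1, +1, +4), (-2, -4, -1), (+1, +1, +4), (-2, -4, -1), (+1, +1, +4); they repeat the 2-cycle [(+1, +1, +4), (-2, -4, -1)].
step 6: apply (-2, -4, -1) → (-12, -8, 8)
step 7: apply (+1, +1, +4) → (-11, -7, 12)
step 8: apply (-2, -4, -1) → (-13, -11, 11)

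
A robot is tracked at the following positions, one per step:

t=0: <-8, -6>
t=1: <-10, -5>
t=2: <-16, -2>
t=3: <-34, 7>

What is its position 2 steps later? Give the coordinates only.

Consecutive displacements <-2, +1>, <-6, +3>, <-18, +9> scale by a factor of 3 each step.
step 4: <-34, 7> + <-54, +27> → <-88, 34>
step 5: <-88, 34> + <-162, +81> → <-250, 115>

<-250, 115>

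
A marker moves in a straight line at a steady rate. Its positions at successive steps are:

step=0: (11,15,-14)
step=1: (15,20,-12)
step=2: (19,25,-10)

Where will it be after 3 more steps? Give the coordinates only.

Constant displacement of (+4,+5,+2) per step.
step 3: (19,25,-10) + (+4,+5,+2) → (23,30,-8)
step 4: (23,30,-8) + (+4,+5,+2) → (27,35,-6)
step 5: (27,35,-6) + (+4,+5,+2) → (31,40,-4)

(31,40,-4)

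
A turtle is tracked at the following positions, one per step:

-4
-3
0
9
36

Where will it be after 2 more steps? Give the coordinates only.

Step-to-step displacements: +1, +3, +9, +27; each is 3× the previous.
step 5: 36 + 81 → 117
step 6: 117 + 243 → 360

360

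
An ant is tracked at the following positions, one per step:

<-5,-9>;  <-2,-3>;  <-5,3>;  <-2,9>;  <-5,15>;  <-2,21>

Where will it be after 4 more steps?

<-2,45>

First: cycles through -5, -2 every 2 steps. Step 9 lands at position 1 of the cycle → -2.
Second: linear, +6 per step → 45 at step 9.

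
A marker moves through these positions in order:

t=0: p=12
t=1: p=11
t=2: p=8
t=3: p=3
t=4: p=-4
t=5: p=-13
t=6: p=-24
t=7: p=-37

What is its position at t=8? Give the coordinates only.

First differences are -1, -3, -5, -7, -9, -11, -13; their common second difference is -2 (constant acceleration).
step 8: -37 − 15 → p=-52

p=-52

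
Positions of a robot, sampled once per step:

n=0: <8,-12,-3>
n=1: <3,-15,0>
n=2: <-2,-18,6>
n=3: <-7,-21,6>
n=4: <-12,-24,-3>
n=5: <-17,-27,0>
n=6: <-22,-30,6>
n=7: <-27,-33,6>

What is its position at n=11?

The first coordinate changes by -5 each step, so at step 11 it is 8 + 11·(-5) = -47.
The second coordinate changes by -3 each step, so at step 11 it is -12 + 11·(-3) = -45.
The third coordinate repeats the cycle [-3, 0, 6, 6] with period 4; step 11 mod 4 = 3, giving 6.

<-47,-45,6>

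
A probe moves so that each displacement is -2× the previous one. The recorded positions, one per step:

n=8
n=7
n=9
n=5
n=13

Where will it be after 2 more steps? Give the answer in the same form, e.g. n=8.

The jumps are -1, +2, -4, +8 — a geometric progression with ratio -2.
step 5: 13 − 16 → n=-3
step 6: -3 + 32 → n=29

n=29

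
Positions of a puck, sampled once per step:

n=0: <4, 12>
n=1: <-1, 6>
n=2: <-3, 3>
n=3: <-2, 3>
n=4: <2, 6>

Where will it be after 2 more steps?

<19, 21>

Taking differences between consecutive positions: <-5, -6>, <-2, -3>, <+1, +0>, <+4, +3>. These grow by <+3, +3> each step.
step 5: <2, 6> + <+7, +6> → <9, 12>
step 6: <9, 12> + <+10, +9> → <19, 21>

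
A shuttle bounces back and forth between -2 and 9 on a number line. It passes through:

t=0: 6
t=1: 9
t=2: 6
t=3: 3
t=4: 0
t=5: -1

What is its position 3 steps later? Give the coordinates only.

8

The value reflects between -2 and 9, moving 3 per step.
  step 6: -1 → 2
  step 7: 2 → 5
  step 8: 5 → 8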